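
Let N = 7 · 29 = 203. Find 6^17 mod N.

13

Mod 7: 6 ≡ 6; by Fermat, exponent reduces to 17 mod 6 = 5; 6^5 ≡ 6 (mod 7).
Mod 29: 6 ≡ 6; 6^17 ≡ 13 (mod 29).
Combine by CRT: x ≡ 6 (mod 7), x ≡ 13 (mod 29) ⇒ x ≡ 13 (mod 203).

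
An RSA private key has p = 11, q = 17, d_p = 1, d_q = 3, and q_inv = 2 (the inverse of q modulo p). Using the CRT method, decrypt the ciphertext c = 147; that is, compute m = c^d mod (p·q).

158

m₁ = c^(d_p) mod p: c ≡ 4 (mod 11), and 4^1 mod 11 = 4.
m₂ = c^(d_q) mod q: c ≡ 11 (mod 17), and 11^3 mod 17 = 5.
h = q_inv·(m₁ − m₂) mod p = 2·(4 − 5) mod 11 = 9.
m = m₂ + h·q = 5 + 9·17 = 158.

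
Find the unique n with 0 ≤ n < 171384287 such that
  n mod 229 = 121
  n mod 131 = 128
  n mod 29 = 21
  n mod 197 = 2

151278666

Combine the congruences pairwise.
From n ≡ 121 (mod 229) write n = 121 + 229t. Substituting into n ≡ 128 (mod 131) gives 229t ≡ 7 (mod 131), and since 98⁻¹ ≡ 127 (mod 131), t ≡ 103. Hence n ≡ 121 + 229·103 = 23708 (mod 29999).
From n ≡ 23708 (mod 29999) write n = 23708 + 29999t. Substituting into n ≡ 21 (mod 29) gives 29999t ≡ 6 (mod 29), and since 13⁻¹ ≡ 9 (mod 29), t ≡ 25. Hence n ≡ 23708 + 29999·25 = 773683 (mod 869971).
From n ≡ 773683 (mod 869971) write n = 773683 + 869971t. Substituting into n ≡ 2 (mod 197) gives 869971t ≡ 135 (mod 197), and since 19⁻¹ ≡ 83 (mod 197), t ≡ 173. Hence n ≡ 773683 + 869971·173 = 151278666 (mod 171384287).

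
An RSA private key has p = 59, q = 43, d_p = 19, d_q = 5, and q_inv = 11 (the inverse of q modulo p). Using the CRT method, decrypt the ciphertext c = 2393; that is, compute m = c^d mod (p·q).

220

m₁ = c^(d_p) mod p: c ≡ 33 (mod 59), and 33^19 mod 59 = 43.
m₂ = c^(d_q) mod q: c ≡ 28 (mod 43), and 28^5 mod 43 = 5.
h = q_inv·(m₁ − m₂) mod p = 11·(43 − 5) mod 59 = 5.
m = m₂ + h·q = 5 + 5·43 = 220.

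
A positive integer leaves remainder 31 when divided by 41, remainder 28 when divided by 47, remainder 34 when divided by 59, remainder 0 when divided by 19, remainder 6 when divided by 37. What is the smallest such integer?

The moduli are pairwise coprime; N = 41·47·59·19·37 = 79926179.
N/41 = 1949419; 1949419 ≡ 33 (mod 41); 33·5 ≡ 1, so inverse 5.
N/47 = 1700557; 1700557 ≡ 3 (mod 47); 3·16 ≡ 1, so inverse 16.
N/59 = 1354681; 1354681 ≡ 41 (mod 59); 41·36 ≡ 1, so inverse 36.
N/19 = 4206641; 4206641 ≡ 3 (mod 19); 3·13 ≡ 1, so inverse 13.
N/37 = 2160167; 2160167 ≡ 33 (mod 37); 33·9 ≡ 1, so inverse 9.
t ≡ 31·1949419·5 + 28·1700557·16 + 34·1354681·36 + 0·4206641·13 + 6·2160167·9 = 2838788043.
2838788043 mod 79926179 = 41371778.

41371778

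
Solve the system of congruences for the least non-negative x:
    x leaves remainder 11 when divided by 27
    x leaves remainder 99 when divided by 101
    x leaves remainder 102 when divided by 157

305624

From x ≡ 11 (mod 27) write x = 11 + 27t. Substituting into x ≡ 99 (mod 101) gives 27t ≡ 88 (mod 101), and since 27⁻¹ ≡ 15 (mod 101), t ≡ 7. Hence x ≡ 11 + 27·7 = 200 (mod 2727).
From x ≡ 200 (mod 2727) write x = 200 + 2727t. Substituting into x ≡ 102 (mod 157) gives 2727t ≡ 59 (mod 157), and since 58⁻¹ ≡ 111 (mod 157), t ≡ 112. Hence x ≡ 200 + 2727·112 = 305624 (mod 428139).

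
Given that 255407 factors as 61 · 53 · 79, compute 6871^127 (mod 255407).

127983

Mod 61: 6871 ≡ 39; by Fermat, exponent reduces to 127 mod 60 = 7; 39^7 ≡ 5 (mod 61).
Mod 53: 6871 ≡ 34; by Fermat, exponent reduces to 127 mod 52 = 23; 34^23 ≡ 41 (mod 53).
Mod 79: 6871 ≡ 77; by Fermat, exponent reduces to 127 mod 78 = 49; 77^49 ≡ 3 (mod 79).
Combine by CRT: x ≡ 5 (mod 61), x ≡ 41 (mod 53), x ≡ 3 (mod 79) ⇒ x ≡ 127983 (mod 255407).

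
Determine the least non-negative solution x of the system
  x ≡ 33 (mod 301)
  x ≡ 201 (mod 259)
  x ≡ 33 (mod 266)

gcd(301, 259) = 7 and 7 | (201 − 33), so the pair is consistent; merging gives x ≡ 1237 (mod 11137), where 11137 = lcm(301, 259).
gcd(11137, 266) = 7 and 7 | (33 − 1237), so the pair is consistent; merging gives x ≡ 45785 (mod 423206), where 423206 = lcm(11137, 266).
The solution is unique modulo lcm(301, 259, 266) = 423206.

45785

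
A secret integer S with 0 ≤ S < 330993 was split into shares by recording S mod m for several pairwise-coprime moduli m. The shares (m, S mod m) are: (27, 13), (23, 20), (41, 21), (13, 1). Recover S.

The moduli are pairwise coprime; N = 27·23·41·13 = 330993.
N/27 = 12259; 12259 ≡ 1 (mod 27), inverse 1.
N/23 = 14391; 14391 ≡ 16 (mod 23); 16·13 ≡ 1, so inverse 13.
N/41 = 8073; 8073 ≡ 37 (mod 41); 37·10 ≡ 1, so inverse 10.
N/13 = 25461; 25461 ≡ 7 (mod 13); 7·2 ≡ 1, so inverse 2.
S ≡ 13·12259·1 + 20·14391·13 + 21·8073·10 + 1·25461·2 = 5647279.
5647279 mod 330993 = 20398.

20398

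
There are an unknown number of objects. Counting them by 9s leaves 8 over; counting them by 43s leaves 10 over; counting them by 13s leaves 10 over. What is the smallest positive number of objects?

3923

The moduli are pairwise coprime; M = 9·43·13 = 5031.
M/9 = 559; 559 ≡ 1 (mod 9), inverse 1.
M/43 = 117; 117 ≡ 31 (mod 43); 31·25 ≡ 1, so inverse 25.
M/13 = 387; 387 ≡ 10 (mod 13); 10·4 ≡ 1, so inverse 4.
N ≡ 8·559·1 + 10·117·25 + 10·387·4 = 49202.
49202 mod 5031 = 3923.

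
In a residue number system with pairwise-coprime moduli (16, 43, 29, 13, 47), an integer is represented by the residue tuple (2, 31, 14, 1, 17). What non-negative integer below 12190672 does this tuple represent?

2818466

From x ≡ 2 (mod 16) write x = 2 + 16t. Substituting into x ≡ 31 (mod 43) gives 16t ≡ 29 (mod 43), and since 16⁻¹ ≡ 35 (mod 43), t ≡ 26. Hence x ≡ 2 + 16·26 = 418 (mod 688).
From x ≡ 418 (mod 688) write x = 418 + 688t. Substituting into x ≡ 14 (mod 29) gives 688t ≡ 2 (mod 29), and since 21⁻¹ ≡ 18 (mod 29), t ≡ 7. Hence x ≡ 418 + 688·7 = 5234 (mod 19952).
From x ≡ 5234 (mod 19952) write x = 5234 + 19952t. Substituting into x ≡ 1 (mod 13) gives 19952t ≡ 6 (mod 13), and since 10⁻¹ ≡ 4 (mod 13), t ≡ 11. Hence x ≡ 5234 + 19952·11 = 224706 (mod 259376).
From x ≡ 224706 (mod 259376) write x = 224706 + 259376t. Substituting into x ≡ 17 (mod 47) gives 259376t ≡ 18 (mod 47), and since 30⁻¹ ≡ 11 (mod 47), t ≡ 10. Hence x ≡ 224706 + 259376·10 = 2818466 (mod 12190672).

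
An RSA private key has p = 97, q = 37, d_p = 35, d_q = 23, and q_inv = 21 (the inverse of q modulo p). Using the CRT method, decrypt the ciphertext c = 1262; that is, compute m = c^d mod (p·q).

2911

m₁ = c^(d_p) mod p: c ≡ 1 (mod 97), and 1^35 mod 97 = 1.
m₂ = c^(d_q) mod q: c ≡ 4 (mod 37), and 4^23 mod 37 = 25.
h = q_inv·(m₁ − m₂) mod p = 21·(1 − 25) mod 97 = 78.
m = m₂ + h·q = 25 + 78·37 = 2911.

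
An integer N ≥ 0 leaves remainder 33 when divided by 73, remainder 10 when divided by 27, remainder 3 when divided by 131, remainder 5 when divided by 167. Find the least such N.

From N ≡ 33 (mod 73) write N = 33 + 73t. Substituting into N ≡ 10 (mod 27) gives 73t ≡ 4 (mod 27), and since 19⁻¹ ≡ 10 (mod 27), t ≡ 13. Hence N ≡ 33 + 73·13 = 982 (mod 1971).
From N ≡ 982 (mod 1971) write N = 982 + 1971t. Substituting into N ≡ 3 (mod 131) gives 1971t ≡ 69 (mod 131), and since 6⁻¹ ≡ 22 (mod 131), t ≡ 77. Hence N ≡ 982 + 1971·77 = 152749 (mod 258201).
From N ≡ 152749 (mod 258201) write N = 152749 + 258201t. Substituting into N ≡ 5 (mod 167) gives 258201t ≡ 61 (mod 167), and since 19⁻¹ ≡ 44 (mod 167), t ≡ 12. Hence N ≡ 152749 + 258201·12 = 3251161 (mod 43119567).

3251161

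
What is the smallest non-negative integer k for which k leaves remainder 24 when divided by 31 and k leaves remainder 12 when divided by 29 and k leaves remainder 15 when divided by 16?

9727

Combine the congruences pairwise.
From k ≡ 24 (mod 31) write k = 24 + 31t. Substituting into k ≡ 12 (mod 29) gives 31t ≡ 17 (mod 29), and since 2⁻¹ ≡ 15 (mod 29), t ≡ 23. Hence k ≡ 24 + 31·23 = 737 (mod 899).
From k ≡ 737 (mod 899) write k = 737 + 899t. Substituting into k ≡ 15 (mod 16) gives 899t ≡ 14 (mod 16), and since 3⁻¹ ≡ 11 (mod 16), t ≡ 10. Hence k ≡ 737 + 899·10 = 9727 (mod 14384).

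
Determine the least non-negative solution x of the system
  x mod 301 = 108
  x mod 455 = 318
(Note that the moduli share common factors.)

12148

Combine the congruences pairwise.
gcd(301, 455) = 7 and 7 | (318 − 108), so the pair is consistent; merging gives x ≡ 12148 (mod 19565), where 19565 = lcm(301, 455).
The solution is unique modulo lcm(301, 455) = 19565.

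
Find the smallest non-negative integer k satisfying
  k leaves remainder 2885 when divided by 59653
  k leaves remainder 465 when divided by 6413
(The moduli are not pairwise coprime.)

718721

gcd(59653, 6413) = 121 and 121 | (465 − 2885), so the pair is consistent; merging gives k ≡ 718721 (mod 3161609), where 3161609 = lcm(59653, 6413).
The solution is unique modulo lcm(59653, 6413) = 3161609.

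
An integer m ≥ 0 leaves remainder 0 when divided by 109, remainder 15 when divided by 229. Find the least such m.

15587

Combine the congruences pairwise.
From m ≡ 0 (mod 109) write m = 0 + 109t. Substituting into m ≡ 15 (mod 229) gives 109t ≡ 15 (mod 229), and since 109⁻¹ ≡ 208 (mod 229), t ≡ 143. Hence m ≡ 0 + 109·143 = 15587 (mod 24961).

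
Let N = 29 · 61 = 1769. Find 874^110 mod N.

Mod 29: 874 ≡ 4; by Fermat, exponent reduces to 110 mod 28 = 26; 4^26 ≡ 20 (mod 29).
Mod 61: 874 ≡ 20; by Fermat, exponent reduces to 110 mod 60 = 50; 20^50 ≡ 1 (mod 61).
Combine by CRT: x ≡ 20 (mod 29), x ≡ 1 (mod 61) ⇒ x ≡ 977 (mod 1769).

977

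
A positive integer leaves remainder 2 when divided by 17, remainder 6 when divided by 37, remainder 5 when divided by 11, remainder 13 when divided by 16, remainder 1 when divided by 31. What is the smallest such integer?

Combine the congruences pairwise.
From x ≡ 2 (mod 17) write x = 2 + 17t. Substituting into x ≡ 6 (mod 37) gives 17t ≡ 4 (mod 37), and since 17⁻¹ ≡ 24 (mod 37), t ≡ 22. Hence x ≡ 2 + 17·22 = 376 (mod 629).
From x ≡ 376 (mod 629) write x = 376 + 629t. Substituting into x ≡ 5 (mod 11) gives 629t ≡ 3 (mod 11), and since 2⁻¹ ≡ 6 (mod 11), t ≡ 7. Hence x ≡ 376 + 629·7 = 4779 (mod 6919).
From x ≡ 4779 (mod 6919) write x = 4779 + 6919t. Substituting into x ≡ 13 (mod 16) gives 6919t ≡ 2 (mod 16), and since 7⁻¹ ≡ 7 (mod 16), t ≡ 14. Hence x ≡ 4779 + 6919·14 = 101645 (mod 110704).
From x ≡ 101645 (mod 110704) write x = 101645 + 110704t. Substituting into x ≡ 1 (mod 31) gives 110704t ≡ 5 (mod 31), and since 3⁻¹ ≡ 21 (mod 31), t ≡ 12. Hence x ≡ 101645 + 110704·12 = 1430093 (mod 3431824).

1430093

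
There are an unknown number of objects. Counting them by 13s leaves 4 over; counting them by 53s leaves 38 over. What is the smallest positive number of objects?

303

From N ≡ 4 (mod 13) write N = 4 + 13t. Substituting into N ≡ 38 (mod 53) gives 13t ≡ 34 (mod 53), and since 13⁻¹ ≡ 49 (mod 53), t ≡ 23. Hence N ≡ 4 + 13·23 = 303 (mod 689).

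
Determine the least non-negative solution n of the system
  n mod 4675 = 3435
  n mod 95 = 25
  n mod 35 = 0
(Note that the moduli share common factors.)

gcd(4675, 95) = 5 and 5 | (25 − 3435), so the pair is consistent; merging gives n ≡ 50185 (mod 88825), where 88825 = lcm(4675, 95).
gcd(88825, 35) = 5 and 5 | (0 − 50185), so the pair is consistent; merging gives n ≡ 583135 (mod 621775), where 621775 = lcm(88825, 35).
The solution is unique modulo lcm(4675, 95, 35) = 621775.

583135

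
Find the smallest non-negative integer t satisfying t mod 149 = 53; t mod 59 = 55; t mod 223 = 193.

328449

The moduli are pairwise coprime; N = 149·59·223 = 1960393.
N/149 = 13157; 13157 ≡ 45 (mod 149); 45·53 ≡ 1, so inverse 53.
N/59 = 33227; 33227 ≡ 10 (mod 59); 10·6 ≡ 1, so inverse 6.
N/223 = 8791; 8791 ≡ 94 (mod 223); 94·121 ≡ 1, so inverse 121.
t ≡ 53·13157·53 + 55·33227·6 + 193·8791·121 = 253219146.
253219146 mod 1960393 = 328449.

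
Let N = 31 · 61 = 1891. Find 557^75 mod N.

Mod 31: 557 ≡ 30; by Fermat, exponent reduces to 75 mod 30 = 15; 30^15 ≡ 30 (mod 31).
Mod 61: 557 ≡ 8; by Fermat, exponent reduces to 75 mod 60 = 15; 8^15 ≡ 50 (mod 61).
Combine by CRT: x ≡ 30 (mod 31), x ≡ 50 (mod 61) ⇒ x ≡ 1270 (mod 1891).

1270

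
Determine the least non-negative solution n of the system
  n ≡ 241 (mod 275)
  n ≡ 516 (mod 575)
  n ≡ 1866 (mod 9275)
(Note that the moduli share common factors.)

474891

gcd(275, 575) = 25 and 25 | (516 − 241), so the pair is consistent; merging gives n ≡ 516 (mod 6325), where 6325 = lcm(275, 575).
gcd(6325, 9275) = 25 and 25 | (1866 − 516), so the pair is consistent; merging gives n ≡ 474891 (mod 2346575), where 2346575 = lcm(6325, 9275).
The solution is unique modulo lcm(275, 575, 9275) = 2346575.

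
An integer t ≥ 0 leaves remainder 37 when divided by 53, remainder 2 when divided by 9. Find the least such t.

Combine the congruences pairwise.
From t ≡ 37 (mod 53) write t = 37 + 53s. Substituting into t ≡ 2 (mod 9) gives 53s ≡ 1 (mod 9), and since 8⁻¹ ≡ 8 (mod 9), s ≡ 8. Hence t ≡ 37 + 53·8 = 461 (mod 477).

461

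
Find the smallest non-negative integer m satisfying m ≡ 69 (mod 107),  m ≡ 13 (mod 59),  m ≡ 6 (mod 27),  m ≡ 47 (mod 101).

8205792

Combine the congruences pairwise.
From m ≡ 69 (mod 107) write m = 69 + 107t. Substituting into m ≡ 13 (mod 59) gives 107t ≡ 3 (mod 59), and since 48⁻¹ ≡ 16 (mod 59), t ≡ 48. Hence m ≡ 69 + 107·48 = 5205 (mod 6313).
From m ≡ 5205 (mod 6313) write m = 5205 + 6313t. Substituting into m ≡ 6 (mod 27) gives 6313t ≡ 12 (mod 27), and since 22⁻¹ ≡ 16 (mod 27), t ≡ 3. Hence m ≡ 5205 + 6313·3 = 24144 (mod 170451).
From m ≡ 24144 (mod 170451) write m = 24144 + 170451t. Substituting into m ≡ 47 (mod 101) gives 170451t ≡ 42 (mod 101), and since 64⁻¹ ≡ 30 (mod 101), t ≡ 48. Hence m ≡ 24144 + 170451·48 = 8205792 (mod 17215551).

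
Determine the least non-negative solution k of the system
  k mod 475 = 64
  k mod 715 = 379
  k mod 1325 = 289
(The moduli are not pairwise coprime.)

1948039

Combine the congruences pairwise.
gcd(475, 715) = 5 and 5 | (379 − 64), so the pair is consistent; merging gives k ≡ 46139 (mod 67925), where 67925 = lcm(475, 715).
gcd(67925, 1325) = 25 and 25 | (289 − 46139), so the pair is consistent; merging gives k ≡ 1948039 (mod 3600025), where 3600025 = lcm(67925, 1325).
The solution is unique modulo lcm(475, 715, 1325) = 3600025.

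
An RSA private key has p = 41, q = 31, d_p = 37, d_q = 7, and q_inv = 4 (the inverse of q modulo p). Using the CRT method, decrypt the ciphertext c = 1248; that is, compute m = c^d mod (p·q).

529

m₁ = c^(d_p) mod p: c ≡ 18 (mod 41), and 18^37 mod 41 = 37.
m₂ = c^(d_q) mod q: c ≡ 8 (mod 31), and 8^7 mod 31 = 2.
h = q_inv·(m₁ − m₂) mod p = 4·(37 − 2) mod 41 = 17.
m = m₂ + h·q = 2 + 17·31 = 529.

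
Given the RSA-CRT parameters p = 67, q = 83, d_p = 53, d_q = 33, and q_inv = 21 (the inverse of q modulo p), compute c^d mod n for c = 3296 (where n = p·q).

5246

m₁ = c^(d_p) mod p: c ≡ 13 (mod 67), and 13^53 mod 67 = 20.
m₂ = c^(d_q) mod q: c ≡ 59 (mod 83), and 59^33 mod 83 = 17.
h = q_inv·(m₁ − m₂) mod p = 21·(20 − 17) mod 67 = 63.
m = m₂ + h·q = 17 + 63·83 = 5246.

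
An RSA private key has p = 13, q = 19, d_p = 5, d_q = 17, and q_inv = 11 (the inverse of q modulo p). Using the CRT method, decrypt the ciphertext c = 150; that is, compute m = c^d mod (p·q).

180

m₁ = c^(d_p) mod p: c ≡ 7 (mod 13), and 7^5 mod 13 = 11.
m₂ = c^(d_q) mod q: c ≡ 17 (mod 19), and 17^17 mod 19 = 9.
h = q_inv·(m₁ − m₂) mod p = 11·(11 − 9) mod 13 = 9.
m = m₂ + h·q = 9 + 9·19 = 180.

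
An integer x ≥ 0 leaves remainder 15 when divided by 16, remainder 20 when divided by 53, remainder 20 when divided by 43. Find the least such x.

Combine the congruences pairwise.
From x ≡ 15 (mod 16) write x = 15 + 16t. Substituting into x ≡ 20 (mod 53) gives 16t ≡ 5 (mod 53), and since 16⁻¹ ≡ 10 (mod 53), t ≡ 50. Hence x ≡ 15 + 16·50 = 815 (mod 848).
From x ≡ 815 (mod 848) write x = 815 + 848t. Substituting into x ≡ 20 (mod 43) gives 848t ≡ 22 (mod 43), and since 31⁻¹ ≡ 25 (mod 43), t ≡ 34. Hence x ≡ 815 + 848·34 = 29647 (mod 36464).

29647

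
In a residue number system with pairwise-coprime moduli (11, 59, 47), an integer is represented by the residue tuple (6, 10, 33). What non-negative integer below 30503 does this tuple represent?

Combine the congruences pairwise.
From x ≡ 6 (mod 11) write x = 6 + 11t. Substituting into x ≡ 10 (mod 59) gives 11t ≡ 4 (mod 59), and since 11⁻¹ ≡ 43 (mod 59), t ≡ 54. Hence x ≡ 6 + 11·54 = 600 (mod 649).
From x ≡ 600 (mod 649) write x = 600 + 649t. Substituting into x ≡ 33 (mod 47) gives 649t ≡ 44 (mod 47), and since 38⁻¹ ≡ 26 (mod 47), t ≡ 16. Hence x ≡ 600 + 649·16 = 10984 (mod 30503).

10984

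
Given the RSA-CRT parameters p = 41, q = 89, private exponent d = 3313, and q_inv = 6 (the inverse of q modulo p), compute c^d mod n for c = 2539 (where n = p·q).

366

d_p = d mod (p−1) = 3313 mod 40 = 33; d_q = d mod (q−1) = 57.
m₁ = c^(d_p) mod p: c ≡ 38 (mod 41), and 38^33 mod 41 = 38.
m₂ = c^(d_q) mod q: c ≡ 47 (mod 89), and 47^57 mod 89 = 10.
h = q_inv·(m₁ − m₂) mod p = 6·(38 − 10) mod 41 = 4.
m = m₂ + h·q = 10 + 4·89 = 366.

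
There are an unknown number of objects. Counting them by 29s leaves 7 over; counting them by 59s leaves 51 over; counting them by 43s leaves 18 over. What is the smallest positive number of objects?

Combine the congruences pairwise.
From N ≡ 7 (mod 29) write N = 7 + 29t. Substituting into N ≡ 51 (mod 59) gives 29t ≡ 44 (mod 59), and since 29⁻¹ ≡ 57 (mod 59), t ≡ 30. Hence N ≡ 7 + 29·30 = 877 (mod 1711).
From N ≡ 877 (mod 1711) write N = 877 + 1711t. Substituting into N ≡ 18 (mod 43) gives 1711t ≡ 1 (mod 43), and since 34⁻¹ ≡ 19 (mod 43), t ≡ 19. Hence N ≡ 877 + 1711·19 = 33386 (mod 73573).

33386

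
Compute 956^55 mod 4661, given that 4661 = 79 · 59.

2013

Mod 79: 956 ≡ 8; 8^55 ≡ 38 (mod 79).
Mod 59: 956 ≡ 12; 12^55 ≡ 7 (mod 59).
Combine by CRT: x ≡ 38 (mod 79), x ≡ 7 (mod 59) ⇒ x ≡ 2013 (mod 4661).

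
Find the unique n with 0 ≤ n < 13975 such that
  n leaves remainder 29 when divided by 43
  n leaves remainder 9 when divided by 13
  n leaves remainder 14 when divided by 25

From n ≡ 29 (mod 43) write n = 29 + 43t. Substituting into n ≡ 9 (mod 13) gives 43t ≡ 6 (mod 13), and since 4⁻¹ ≡ 10 (mod 13), t ≡ 8. Hence n ≡ 29 + 43·8 = 373 (mod 559).
From n ≡ 373 (mod 559) write n = 373 + 559t. Substituting into n ≡ 14 (mod 25) gives 559t ≡ 16 (mod 25), and since 9⁻¹ ≡ 14 (mod 25), t ≡ 24. Hence n ≡ 373 + 559·24 = 13789 (mod 13975).

13789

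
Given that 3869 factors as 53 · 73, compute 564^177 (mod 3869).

Mod 53: 564 ≡ 34; by Fermat, exponent reduces to 177 mod 52 = 21; 34^21 ≡ 33 (mod 53).
Mod 73: 564 ≡ 53; by Fermat, exponent reduces to 177 mod 72 = 33; 53^33 ≡ 17 (mod 73).
Combine by CRT: x ≡ 33 (mod 53), x ≡ 17 (mod 73) ⇒ x ≡ 1623 (mod 3869).

1623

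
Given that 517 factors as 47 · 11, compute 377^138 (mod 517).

236

Mod 47: 377 ≡ 1; since 46 | 138, by Fermat 1^138 ≡ 1 (mod 47).
Mod 11: 377 ≡ 3; by Fermat, exponent reduces to 138 mod 10 = 8; 3^8 ≡ 5 (mod 11).
Combine by CRT: x ≡ 1 (mod 47), x ≡ 5 (mod 11) ⇒ x ≡ 236 (mod 517).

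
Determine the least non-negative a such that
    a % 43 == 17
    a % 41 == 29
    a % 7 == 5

7327

Combine the congruences pairwise.
From a ≡ 17 (mod 43) write a = 17 + 43t. Substituting into a ≡ 29 (mod 41) gives 43t ≡ 12 (mod 41), and since 2⁻¹ ≡ 21 (mod 41), t ≡ 6. Hence a ≡ 17 + 43·6 = 275 (mod 1763).
From a ≡ 275 (mod 1763) write a = 275 + 1763t. Substituting into a ≡ 5 (mod 7) gives 1763t ≡ 3 (mod 7), and since 6⁻¹ ≡ 6 (mod 7), t ≡ 4. Hence a ≡ 275 + 1763·4 = 7327 (mod 12341).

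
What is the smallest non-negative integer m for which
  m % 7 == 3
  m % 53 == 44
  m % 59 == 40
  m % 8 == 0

The moduli are pairwise coprime; N = 7·53·59·8 = 175112.
N/7 = 25016; 25016 ≡ 5 (mod 7); 5·3 ≡ 1, so inverse 3.
N/53 = 3304; 3304 ≡ 18 (mod 53); 18·3 ≡ 1, so inverse 3.
N/59 = 2968; 2968 ≡ 18 (mod 59); 18·23 ≡ 1, so inverse 23.
N/8 = 21889; 21889 ≡ 1 (mod 8), inverse 1.
m ≡ 3·25016·3 + 44·3304·3 + 40·2968·23 + 0·21889·1 = 3391832.
3391832 mod 175112 = 64704.

64704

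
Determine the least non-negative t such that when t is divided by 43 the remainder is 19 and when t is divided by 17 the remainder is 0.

From t ≡ 19 (mod 43) write t = 19 + 43s. Substituting into t ≡ 0 (mod 17) gives 43s ≡ 15 (mod 17), and since 9⁻¹ ≡ 2 (mod 17), s ≡ 13. Hence t ≡ 19 + 43·13 = 578 (mod 731).

578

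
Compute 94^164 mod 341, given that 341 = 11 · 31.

218

Mod 11: 94 ≡ 6; by Fermat, exponent reduces to 164 mod 10 = 4; 6^4 ≡ 9 (mod 11).
Mod 31: 94 ≡ 1; by Fermat, exponent reduces to 164 mod 30 = 14; 1^14 ≡ 1 (mod 31).
Combine by CRT: x ≡ 9 (mod 11), x ≡ 1 (mod 31) ⇒ x ≡ 218 (mod 341).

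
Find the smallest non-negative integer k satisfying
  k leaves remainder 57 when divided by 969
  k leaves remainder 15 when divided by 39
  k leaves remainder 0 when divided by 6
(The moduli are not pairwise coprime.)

Combine the congruences pairwise.
gcd(969, 39) = 3 and 3 | (15 − 57), so the pair is consistent; merging gives k ≡ 6840 (mod 12597), where 12597 = lcm(969, 39).
gcd(12597, 6) = 3 and 3 | (0 − 6840), so the pair is consistent; merging gives k ≡ 6840 (mod 25194), where 25194 = lcm(12597, 6).
The solution is unique modulo lcm(969, 39, 6) = 25194.

6840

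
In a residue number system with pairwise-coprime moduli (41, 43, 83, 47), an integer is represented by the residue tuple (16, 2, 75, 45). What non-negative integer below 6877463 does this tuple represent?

The moduli are pairwise coprime; N = 41·43·83·47 = 6877463.
N/41 = 167743; 167743 ≡ 12 (mod 41); 12·24 ≡ 1, so inverse 24.
N/43 = 159941; 159941 ≡ 24 (mod 43); 24·9 ≡ 1, so inverse 9.
N/83 = 82861; 82861 ≡ 27 (mod 83); 27·40 ≡ 1, so inverse 40.
N/47 = 146329; 146329 ≡ 18 (mod 47); 18·34 ≡ 1, so inverse 34.
x ≡ 16·167743·24 + 2·159941·9 + 75·82861·40 + 45·146329·34 = 539758620.
539758620 mod 6877463 = 3316506.

3316506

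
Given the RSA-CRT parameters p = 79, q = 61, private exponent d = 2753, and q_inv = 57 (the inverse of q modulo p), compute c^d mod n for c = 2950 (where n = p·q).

744

d_p = d mod (p−1) = 2753 mod 78 = 23; d_q = d mod (q−1) = 53.
m₁ = c^(d_p) mod p: c ≡ 27 (mod 79), and 27^23 mod 79 = 33.
m₂ = c^(d_q) mod q: c ≡ 22 (mod 61), and 22^53 mod 61 = 12.
h = q_inv·(m₁ − m₂) mod p = 57·(33 − 12) mod 79 = 12.
m = m₂ + h·q = 12 + 12·61 = 744.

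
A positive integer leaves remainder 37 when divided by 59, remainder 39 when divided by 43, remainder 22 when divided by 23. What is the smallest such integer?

52370

Combine the congruences pairwise.
From k ≡ 37 (mod 59) write k = 37 + 59t. Substituting into k ≡ 39 (mod 43) gives 59t ≡ 2 (mod 43), and since 16⁻¹ ≡ 35 (mod 43), t ≡ 27. Hence k ≡ 37 + 59·27 = 1630 (mod 2537).
From k ≡ 1630 (mod 2537) write k = 1630 + 2537t. Substituting into k ≡ 22 (mod 23) gives 2537t ≡ 2 (mod 23), and since 7⁻¹ ≡ 10 (mod 23), t ≡ 20. Hence k ≡ 1630 + 2537·20 = 52370 (mod 58351).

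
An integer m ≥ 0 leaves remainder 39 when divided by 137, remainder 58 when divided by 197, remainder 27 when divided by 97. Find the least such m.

291027

The moduli are pairwise coprime; N = 137·197·97 = 2617933.
N/137 = 19109; 19109 ≡ 66 (mod 137); 66·27 ≡ 1, so inverse 27.
N/197 = 13289; 13289 ≡ 90 (mod 197); 90·81 ≡ 1, so inverse 81.
N/97 = 26989; 26989 ≡ 23 (mod 97); 23·38 ≡ 1, so inverse 38.
m ≡ 39·19109·27 + 58·13289·81 + 27·26989·38 = 110244213.
110244213 mod 2617933 = 291027.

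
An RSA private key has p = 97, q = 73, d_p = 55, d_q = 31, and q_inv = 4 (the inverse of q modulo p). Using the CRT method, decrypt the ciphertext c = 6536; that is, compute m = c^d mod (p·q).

2745

m₁ = c^(d_p) mod p: c ≡ 37 (mod 97), and 37^55 mod 97 = 29.
m₂ = c^(d_q) mod q: c ≡ 39 (mod 73), and 39^31 mod 73 = 44.
h = q_inv·(m₁ − m₂) mod p = 4·(29 − 44) mod 97 = 37.
m = m₂ + h·q = 44 + 37·73 = 2745.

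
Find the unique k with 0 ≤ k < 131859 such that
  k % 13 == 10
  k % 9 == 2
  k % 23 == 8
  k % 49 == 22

63281

The moduli are pairwise coprime; N = 13·9·23·49 = 131859.
N/13 = 10143; 10143 ≡ 3 (mod 13); 3·9 ≡ 1, so inverse 9.
N/9 = 14651; 14651 ≡ 8 (mod 9); 8·8 ≡ 1, so inverse 8.
N/23 = 5733; 5733 ≡ 6 (mod 23); 6·4 ≡ 1, so inverse 4.
N/49 = 2691; 2691 ≡ 45 (mod 49); 45·12 ≡ 1, so inverse 12.
k ≡ 10·10143·9 + 2·14651·8 + 8·5733·4 + 22·2691·12 = 2041166.
2041166 mod 131859 = 63281.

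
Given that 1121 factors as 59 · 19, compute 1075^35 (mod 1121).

748

Mod 59: 1075 ≡ 13; 13^35 ≡ 40 (mod 59).
Mod 19: 1075 ≡ 11; by Fermat, exponent reduces to 35 mod 18 = 17; 11^17 ≡ 7 (mod 19).
Combine by CRT: x ≡ 40 (mod 59), x ≡ 7 (mod 19) ⇒ x ≡ 748 (mod 1121).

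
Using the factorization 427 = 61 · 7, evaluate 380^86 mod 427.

74

Mod 61: 380 ≡ 14; by Fermat, exponent reduces to 86 mod 60 = 26; 14^26 ≡ 13 (mod 61).
Mod 7: 380 ≡ 2; by Fermat, exponent reduces to 86 mod 6 = 2; 2^2 ≡ 4 (mod 7).
Combine by CRT: x ≡ 13 (mod 61), x ≡ 4 (mod 7) ⇒ x ≡ 74 (mod 427).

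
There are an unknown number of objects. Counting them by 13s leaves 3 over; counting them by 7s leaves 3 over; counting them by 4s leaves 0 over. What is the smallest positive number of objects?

The moduli are pairwise coprime; M = 13·7·4 = 364.
M/13 = 28; 28 ≡ 2 (mod 13); 2·7 ≡ 1, so inverse 7.
M/7 = 52; 52 ≡ 3 (mod 7); 3·5 ≡ 1, so inverse 5.
M/4 = 91; 91 ≡ 3 (mod 4); 3·3 ≡ 1, so inverse 3.
N ≡ 3·28·7 + 3·52·5 + 0·91·3 = 1368.
1368 mod 364 = 276.

276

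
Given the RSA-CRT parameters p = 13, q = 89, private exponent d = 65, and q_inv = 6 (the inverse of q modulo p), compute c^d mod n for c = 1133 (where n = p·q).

d_p = d mod (p−1) = 65 mod 12 = 5; d_q = d mod (q−1) = 65.
m₁ = c^(d_p) mod p: c ≡ 2 (mod 13), and 2^5 mod 13 = 6.
m₂ = c^(d_q) mod q: c ≡ 65 (mod 89), and 65^65 mod 89 = 83.
h = q_inv·(m₁ − m₂) mod p = 6·(6 − 83) mod 13 = 6.
m = m₂ + h·q = 83 + 6·89 = 617.

617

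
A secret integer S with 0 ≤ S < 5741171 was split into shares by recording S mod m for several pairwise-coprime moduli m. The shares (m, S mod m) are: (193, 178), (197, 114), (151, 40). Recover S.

1181917

The moduli are pairwise coprime; N = 193·197·151 = 5741171.
N/193 = 29747; 29747 ≡ 25 (mod 193); 25·139 ≡ 1, so inverse 139.
N/197 = 29143; 29143 ≡ 184 (mod 197); 184·106 ≡ 1, so inverse 106.
N/151 = 38021; 38021 ≡ 120 (mod 151); 120·112 ≡ 1, so inverse 112.
S ≡ 178·29747·139 + 114·29143·106 + 40·38021·112 = 1258498366.
1258498366 mod 5741171 = 1181917.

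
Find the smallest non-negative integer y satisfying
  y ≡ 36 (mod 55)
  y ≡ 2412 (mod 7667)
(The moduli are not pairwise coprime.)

17746

Combine the congruences pairwise.
gcd(55, 7667) = 11 and 11 | (2412 − 36), so the pair is consistent; merging gives y ≡ 17746 (mod 38335), where 38335 = lcm(55, 7667).
The solution is unique modulo lcm(55, 7667) = 38335.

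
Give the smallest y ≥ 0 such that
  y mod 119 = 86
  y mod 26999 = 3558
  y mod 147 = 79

gcd(119, 26999) = 7 and 7 | (3558 − 86), so the pair is consistent; merging gives y ≡ 273548 (mod 458983), where 458983 = lcm(119, 26999).
gcd(458983, 147) = 49 and 49 | (79 − 273548), so the pair is consistent; merging gives y ≡ 1191514 (mod 1376949), where 1376949 = lcm(458983, 147).
The solution is unique modulo lcm(119, 26999, 147) = 1376949.

1191514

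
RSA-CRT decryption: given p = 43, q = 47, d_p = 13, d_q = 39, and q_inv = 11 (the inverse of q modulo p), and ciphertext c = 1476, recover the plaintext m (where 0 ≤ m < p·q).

m₁ = c^(d_p) mod p: c ≡ 14 (mod 43), and 14^13 mod 43 = 25.
m₂ = c^(d_q) mod q: c ≡ 19 (mod 47), and 19^39 mod 47 = 11.
h = q_inv·(m₁ − m₂) mod p = 11·(25 − 11) mod 43 = 25.
m = m₂ + h·q = 11 + 25·47 = 1186.

1186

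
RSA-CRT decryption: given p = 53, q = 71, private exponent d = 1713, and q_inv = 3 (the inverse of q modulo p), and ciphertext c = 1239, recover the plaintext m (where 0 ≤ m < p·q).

1678

d_p = d mod (p−1) = 1713 mod 52 = 49; d_q = d mod (q−1) = 33.
m₁ = c^(d_p) mod p: c ≡ 20 (mod 53), and 20^49 mod 53 = 35.
m₂ = c^(d_q) mod q: c ≡ 32 (mod 71), and 32^33 mod 71 = 45.
h = q_inv·(m₁ − m₂) mod p = 3·(35 − 45) mod 53 = 23.
m = m₂ + h·q = 45 + 23·71 = 1678.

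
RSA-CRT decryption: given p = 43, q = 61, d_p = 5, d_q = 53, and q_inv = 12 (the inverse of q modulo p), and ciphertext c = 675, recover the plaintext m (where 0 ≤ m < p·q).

1259

m₁ = c^(d_p) mod p: c ≡ 30 (mod 43), and 30^5 mod 43 = 12.
m₂ = c^(d_q) mod q: c ≡ 4 (mod 61), and 4^53 mod 61 = 39.
h = q_inv·(m₁ − m₂) mod p = 12·(12 − 39) mod 43 = 20.
m = m₂ + h·q = 39 + 20·61 = 1259.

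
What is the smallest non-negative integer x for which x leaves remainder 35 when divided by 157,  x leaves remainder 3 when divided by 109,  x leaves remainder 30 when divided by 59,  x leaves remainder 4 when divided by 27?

The moduli are pairwise coprime; N = 157·109·59·27 = 27261009.
N/157 = 173637; 173637 ≡ 152 (mod 157); 152·94 ≡ 1, so inverse 94.
N/109 = 250101; 250101 ≡ 55 (mod 109); 55·2 ≡ 1, so inverse 2.
N/59 = 462051; 462051 ≡ 22 (mod 59); 22·51 ≡ 1, so inverse 51.
N/27 = 1009667; 1009667 ≡ 2 (mod 27); 2·14 ≡ 1, so inverse 14.
x ≡ 35·173637·94 + 3·250101·2 + 30·462051·51 + 4·1009667·14 = 1336245718.
1336245718 mod 27261009 = 456277.

456277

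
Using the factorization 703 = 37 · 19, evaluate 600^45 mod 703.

Mod 37: 600 ≡ 8; by Fermat, exponent reduces to 45 mod 36 = 9; 8^9 ≡ 6 (mod 37).
Mod 19: 600 ≡ 11; by Fermat, exponent reduces to 45 mod 18 = 9; 11^9 ≡ 1 (mod 19).
Combine by CRT: x ≡ 6 (mod 37), x ≡ 1 (mod 19) ⇒ x ≡ 191 (mod 703).

191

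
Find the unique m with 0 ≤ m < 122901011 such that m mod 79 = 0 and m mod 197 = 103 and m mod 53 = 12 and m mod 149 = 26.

From m ≡ 0 (mod 79) write m = 0 + 79t. Substituting into m ≡ 103 (mod 197) gives 79t ≡ 103 (mod 197), and since 79⁻¹ ≡ 5 (mod 197), t ≡ 121. Hence m ≡ 0 + 79·121 = 9559 (mod 15563).
From m ≡ 9559 (mod 15563) write m = 9559 + 15563t. Substituting into m ≡ 12 (mod 53) gives 15563t ≡ 46 (mod 53), and since 34⁻¹ ≡ 39 (mod 53), t ≡ 45. Hence m ≡ 9559 + 15563·45 = 709894 (mod 824839).
From m ≡ 709894 (mod 824839) write m = 709894 + 824839t. Substituting into m ≡ 26 (mod 149) gives 824839t ≡ 117 (mod 149), and since 124⁻¹ ≡ 143 (mod 149), t ≡ 43. Hence m ≡ 709894 + 824839·43 = 36177971 (mod 122901011).

36177971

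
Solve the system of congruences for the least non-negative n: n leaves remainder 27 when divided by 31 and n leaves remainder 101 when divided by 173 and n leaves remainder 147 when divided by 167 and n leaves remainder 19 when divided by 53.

30905167

The moduli are pairwise coprime; M = 31·173·167·53 = 47467913.
M/31 = 1531223; 1531223 ≡ 9 (mod 31); 9·7 ≡ 1, so inverse 7.
M/173 = 274381; 274381 ≡ 3 (mod 173); 3·58 ≡ 1, so inverse 58.
M/167 = 284239; 284239 ≡ 5 (mod 167); 5·67 ≡ 1, so inverse 67.
M/53 = 895621; 895621 ≡ 27 (mod 53); 27·2 ≡ 1, so inverse 2.
n ≡ 27·1531223·7 + 101·274381·58 + 147·284239·67 + 19·895621·2 = 4730228554.
4730228554 mod 47467913 = 30905167.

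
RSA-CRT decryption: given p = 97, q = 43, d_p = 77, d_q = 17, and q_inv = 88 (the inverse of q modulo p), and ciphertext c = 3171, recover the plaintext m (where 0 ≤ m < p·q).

1378

m₁ = c^(d_p) mod p: c ≡ 67 (mod 97), and 67^77 mod 97 = 20.
m₂ = c^(d_q) mod q: c ≡ 32 (mod 43), and 32^17 mod 43 = 2.
h = q_inv·(m₁ − m₂) mod p = 88·(20 − 2) mod 97 = 32.
m = m₂ + h·q = 2 + 32·43 = 1378.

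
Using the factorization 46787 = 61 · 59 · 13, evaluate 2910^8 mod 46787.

18508

Mod 61: 2910 ≡ 43; 43^8 ≡ 25 (mod 61).
Mod 59: 2910 ≡ 19; 19^8 ≡ 41 (mod 59).
Mod 13: 2910 ≡ 11; 11^8 ≡ 9 (mod 13).
Combine by CRT: x ≡ 25 (mod 61), x ≡ 41 (mod 59), x ≡ 9 (mod 13) ⇒ x ≡ 18508 (mod 46787).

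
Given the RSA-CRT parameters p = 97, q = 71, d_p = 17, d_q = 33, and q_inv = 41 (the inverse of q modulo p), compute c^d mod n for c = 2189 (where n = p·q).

m₁ = c^(d_p) mod p: c ≡ 55 (mod 97), and 55^17 mod 97 = 42.
m₂ = c^(d_q) mod q: c ≡ 59 (mod 71), and 59^33 mod 71 = 35.
h = q_inv·(m₁ − m₂) mod p = 41·(42 − 35) mod 97 = 93.
m = m₂ + h·q = 35 + 93·71 = 6638.

6638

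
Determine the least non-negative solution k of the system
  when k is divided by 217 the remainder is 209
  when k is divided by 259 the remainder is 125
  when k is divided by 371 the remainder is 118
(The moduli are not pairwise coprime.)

345890

gcd(217, 259) = 7 and 7 | (125 − 209), so the pair is consistent; merging gives k ≡ 643 (mod 8029), where 8029 = lcm(217, 259).
gcd(8029, 371) = 7 and 7 | (118 − 643), so the pair is consistent; merging gives k ≡ 345890 (mod 425537), where 425537 = lcm(8029, 371).
The solution is unique modulo lcm(217, 259, 371) = 425537.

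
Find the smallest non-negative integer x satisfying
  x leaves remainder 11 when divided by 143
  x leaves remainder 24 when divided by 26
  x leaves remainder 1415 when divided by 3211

23892

gcd(143, 26) = 13 and 13 | (24 − 11), so the pair is consistent; merging gives x ≡ 154 (mod 286), where 286 = lcm(143, 26).
gcd(286, 3211) = 13 and 13 | (1415 − 154), so the pair is consistent; merging gives x ≡ 23892 (mod 70642), where 70642 = lcm(286, 3211).
The solution is unique modulo lcm(143, 26, 3211) = 70642.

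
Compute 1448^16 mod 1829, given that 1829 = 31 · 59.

Mod 31: 1448 ≡ 22; 22^16 ≡ 9 (mod 31).
Mod 59: 1448 ≡ 32; 32^16 ≡ 53 (mod 59).
Combine by CRT: x ≡ 9 (mod 31), x ≡ 53 (mod 59) ⇒ x ≡ 1528 (mod 1829).

1528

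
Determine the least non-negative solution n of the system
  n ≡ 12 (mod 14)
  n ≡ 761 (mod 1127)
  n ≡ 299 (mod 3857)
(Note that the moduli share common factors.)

898980

Combine the congruences pairwise.
gcd(14, 1127) = 7 and 7 | (761 − 12), so the pair is consistent; merging gives n ≡ 1888 (mod 2254), where 2254 = lcm(14, 1127).
gcd(2254, 3857) = 7 and 7 | (299 − 1888), so the pair is consistent; merging gives n ≡ 898980 (mod 1241954), where 1241954 = lcm(2254, 3857).
The solution is unique modulo lcm(14, 1127, 3857) = 1241954.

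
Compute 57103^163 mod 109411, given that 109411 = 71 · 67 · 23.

39981

Mod 71: 57103 ≡ 19; by Fermat, exponent reduces to 163 mod 70 = 23; 19^23 ≡ 8 (mod 71).
Mod 67: 57103 ≡ 19; by Fermat, exponent reduces to 163 mod 66 = 31; 19^31 ≡ 49 (mod 67).
Mod 23: 57103 ≡ 17; by Fermat, exponent reduces to 163 mod 22 = 9; 17^9 ≡ 7 (mod 23).
Combine by CRT: x ≡ 8 (mod 71), x ≡ 49 (mod 67), x ≡ 7 (mod 23) ⇒ x ≡ 39981 (mod 109411).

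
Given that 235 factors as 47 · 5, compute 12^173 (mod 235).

212

Mod 47: 12 ≡ 12; by Fermat, exponent reduces to 173 mod 46 = 35; 12^35 ≡ 24 (mod 47).
Mod 5: 12 ≡ 2; by Fermat, exponent reduces to 173 mod 4 = 1; 2^1 ≡ 2 (mod 5).
Combine by CRT: x ≡ 24 (mod 47), x ≡ 2 (mod 5) ⇒ x ≡ 212 (mod 235).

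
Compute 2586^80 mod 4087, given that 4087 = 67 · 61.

1221

Mod 67: 2586 ≡ 40; by Fermat, exponent reduces to 80 mod 66 = 14; 40^14 ≡ 15 (mod 67).
Mod 61: 2586 ≡ 24; by Fermat, exponent reduces to 80 mod 60 = 20; 24^20 ≡ 1 (mod 61).
Combine by CRT: x ≡ 15 (mod 67), x ≡ 1 (mod 61) ⇒ x ≡ 1221 (mod 4087).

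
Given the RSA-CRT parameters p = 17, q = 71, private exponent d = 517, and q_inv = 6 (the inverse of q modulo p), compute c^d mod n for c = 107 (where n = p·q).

d_p = d mod (p−1) = 517 mod 16 = 5; d_q = d mod (q−1) = 27.
m₁ = c^(d_p) mod p: c ≡ 5 (mod 17), and 5^5 mod 17 = 14.
m₂ = c^(d_q) mod q: c ≡ 36 (mod 71), and 36^27 mod 71 = 43.
h = q_inv·(m₁ − m₂) mod p = 6·(14 − 43) mod 17 = 13.
m = m₂ + h·q = 43 + 13·71 = 966.

966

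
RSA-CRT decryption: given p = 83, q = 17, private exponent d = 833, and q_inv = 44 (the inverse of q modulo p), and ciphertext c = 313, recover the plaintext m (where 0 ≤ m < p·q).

109

d_p = d mod (p−1) = 833 mod 82 = 13; d_q = d mod (q−1) = 1.
m₁ = c^(d_p) mod p: c ≡ 64 (mod 83), and 64^13 mod 83 = 26.
m₂ = c^(d_q) mod q: c ≡ 7 (mod 17), and 7^1 mod 17 = 7.
h = q_inv·(m₁ − m₂) mod p = 44·(26 − 7) mod 83 = 6.
m = m₂ + h·q = 7 + 6·17 = 109.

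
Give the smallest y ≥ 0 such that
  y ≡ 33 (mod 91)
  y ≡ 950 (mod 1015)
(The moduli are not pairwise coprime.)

Combine the congruences pairwise.
gcd(91, 1015) = 7 and 7 | (950 − 33), so the pair is consistent; merging gives y ≡ 7040 (mod 13195), where 13195 = lcm(91, 1015).
The solution is unique modulo lcm(91, 1015) = 13195.

7040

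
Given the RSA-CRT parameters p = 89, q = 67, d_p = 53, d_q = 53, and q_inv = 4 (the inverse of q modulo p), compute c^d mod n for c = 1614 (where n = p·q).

5951

m₁ = c^(d_p) mod p: c ≡ 12 (mod 89), and 12^53 mod 89 = 77.
m₂ = c^(d_q) mod q: c ≡ 6 (mod 67), and 6^53 mod 67 = 55.
h = q_inv·(m₁ − m₂) mod p = 4·(77 − 55) mod 89 = 88.
m = m₂ + h·q = 55 + 88·67 = 5951.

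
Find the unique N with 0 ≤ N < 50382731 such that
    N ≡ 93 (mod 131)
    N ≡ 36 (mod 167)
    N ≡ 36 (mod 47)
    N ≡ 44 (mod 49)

The moduli are pairwise coprime; M = 131·167·47·49 = 50382731.
M/131 = 384601; 384601 ≡ 116 (mod 131); 116·96 ≡ 1, so inverse 96.
M/167 = 301693; 301693 ≡ 91 (mod 167); 91·156 ≡ 1, so inverse 156.
M/47 = 1071973; 1071973 ≡ 44 (mod 47); 44·31 ≡ 1, so inverse 31.
M/49 = 1028219; 1028219 ≡ 3 (mod 49); 3·33 ≡ 1, so inverse 33.
N ≡ 93·384601·96 + 36·301693·156 + 36·1071973·31 + 44·1028219·33 = 7817321472.
7817321472 mod 50382731 = 7998167.

7998167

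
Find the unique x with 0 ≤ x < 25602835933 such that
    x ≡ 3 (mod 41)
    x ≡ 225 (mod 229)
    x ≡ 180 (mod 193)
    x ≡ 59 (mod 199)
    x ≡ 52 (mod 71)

From x ≡ 3 (mod 41) write x = 3 + 41t. Substituting into x ≡ 225 (mod 229) gives 41t ≡ 222 (mod 229), and since 41⁻¹ ≡ 162 (mod 229), t ≡ 11. Hence x ≡ 3 + 41·11 = 454 (mod 9389).
From x ≡ 454 (mod 9389) write x = 454 + 9389t. Substituting into x ≡ 180 (mod 193) gives 9389t ≡ 112 (mod 193), and since 125⁻¹ ≡ 105 (mod 193), t ≡ 180. Hence x ≡ 454 + 9389·180 = 1690474 (mod 1812077).
From x ≡ 1690474 (mod 1812077) write x = 1690474 + 1812077t. Substituting into x ≡ 59 (mod 199) gives 1812077t ≡ 90 (mod 199), and since 182⁻¹ ≡ 117 (mod 199), t ≡ 182. Hence x ≡ 1690474 + 1812077·182 = 331488488 (mod 360603323).
From x ≡ 331488488 (mod 360603323) write x = 331488488 + 360603323t. Substituting into x ≡ 52 (mod 71) gives 360603323t ≡ 56 (mod 71), and since 3⁻¹ ≡ 24 (mod 71), t ≡ 66. Hence x ≡ 331488488 + 360603323·66 = 24131307806 (mod 25602835933).

24131307806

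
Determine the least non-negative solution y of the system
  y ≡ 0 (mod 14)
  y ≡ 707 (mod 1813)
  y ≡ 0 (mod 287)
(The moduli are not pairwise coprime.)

89544

gcd(14, 1813) = 7 and 7 | (707 − 0), so the pair is consistent; merging gives y ≡ 2520 (mod 3626), where 3626 = lcm(14, 1813).
gcd(3626, 287) = 7 and 7 | (0 − 2520), so the pair is consistent; merging gives y ≡ 89544 (mod 148666), where 148666 = lcm(3626, 287).
The solution is unique modulo lcm(14, 1813, 287) = 148666.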